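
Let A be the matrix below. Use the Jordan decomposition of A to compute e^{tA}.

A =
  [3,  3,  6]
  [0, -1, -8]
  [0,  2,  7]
e^{tA} =
  [exp(3*t), 3*t*exp(3*t), 6*t*exp(3*t)]
  [0, -4*t*exp(3*t) + exp(3*t), -8*t*exp(3*t)]
  [0, 2*t*exp(3*t), 4*t*exp(3*t) + exp(3*t)]

Strategy: write A = P · J · P⁻¹ where J is a Jordan canonical form, so e^{tA} = P · e^{tJ} · P⁻¹, and e^{tJ} can be computed block-by-block.

A has Jordan form
J =
  [3, 1, 0]
  [0, 3, 0]
  [0, 0, 3]
(up to reordering of blocks).

Per-block formulas:
  For a 1×1 block at λ = 3: exp(t · [3]) = [e^(3t)].
  For a 2×2 Jordan block J_2(3): exp(t · J_2(3)) = e^(3t)·(I + t·N), where N is the 2×2 nilpotent shift.

After assembling e^{tJ} and conjugating by P, we get:

e^{tA} =
  [exp(3*t), 3*t*exp(3*t), 6*t*exp(3*t)]
  [0, -4*t*exp(3*t) + exp(3*t), -8*t*exp(3*t)]
  [0, 2*t*exp(3*t), 4*t*exp(3*t) + exp(3*t)]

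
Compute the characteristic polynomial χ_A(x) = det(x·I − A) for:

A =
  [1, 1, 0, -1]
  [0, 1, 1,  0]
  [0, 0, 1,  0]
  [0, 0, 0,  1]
x^4 - 4*x^3 + 6*x^2 - 4*x + 1

Expanding det(x·I − A) (e.g. by cofactor expansion or by noting that A is similar to its Jordan form J, which has the same characteristic polynomial as A) gives
  χ_A(x) = x^4 - 4*x^3 + 6*x^2 - 4*x + 1
which factors as (x - 1)^4. The eigenvalues (with algebraic multiplicities) are λ = 1 with multiplicity 4.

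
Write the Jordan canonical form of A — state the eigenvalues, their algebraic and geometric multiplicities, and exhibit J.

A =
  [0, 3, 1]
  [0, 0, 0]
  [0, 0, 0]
J_2(0) ⊕ J_1(0)

The characteristic polynomial is
  det(x·I − A) = x^3

Eigenvalues and multiplicities (the geometric multiplicity of λ is n − rank(A − λI), which equals the number of Jordan blocks for λ):
  λ = 0: algebraic multiplicity = 3, geometric multiplicity = 2

Determining the block sizes for each eigenvalue:
  λ = 0: 2 blocks summing to 3 forces exactly one block of size 2 and the rest size 1 → block sizes [2, 1]

Assembling the blocks gives a Jordan form
J =
  [0, 1, 0]
  [0, 0, 0]
  [0, 0, 0]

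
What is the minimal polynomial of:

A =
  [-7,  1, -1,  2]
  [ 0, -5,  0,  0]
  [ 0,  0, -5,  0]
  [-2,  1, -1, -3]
x^2 + 10*x + 25

The characteristic polynomial is χ_A(x) = (x + 5)^4, so the eigenvalues are known. The minimal polynomial is
  m_A(x) = Π_λ (x − λ)^{k_λ}
where k_λ is the size of the *largest* Jordan block for λ (equivalently, the smallest k with (A − λI)^k v = 0 for every generalised eigenvector v of λ).

  λ = -5: largest Jordan block has size 2, contributing (x + 5)^2

So m_A(x) = (x + 5)^2 = x^2 + 10*x + 25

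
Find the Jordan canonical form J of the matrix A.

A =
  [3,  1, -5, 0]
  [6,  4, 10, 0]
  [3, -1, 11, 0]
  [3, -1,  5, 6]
J_2(6) ⊕ J_1(6) ⊕ J_1(6)

The characteristic polynomial is
  det(x·I − A) = x^4 - 24*x^3 + 216*x^2 - 864*x + 1296 = (x - 6)^4

Eigenvalues and multiplicities (the geometric multiplicity of λ is n − rank(A − λI), which equals the number of Jordan blocks for λ):
  λ = 6: algebraic multiplicity = 4, geometric multiplicity = 3

Determining the block sizes for each eigenvalue:
  λ = 6: 3 blocks summing to 4 forces exactly one block of size 2 and the rest size 1 → block sizes [2, 1, 1]

Assembling the blocks gives a Jordan form
J =
  [6, 1, 0, 0]
  [0, 6, 0, 0]
  [0, 0, 6, 0]
  [0, 0, 0, 6]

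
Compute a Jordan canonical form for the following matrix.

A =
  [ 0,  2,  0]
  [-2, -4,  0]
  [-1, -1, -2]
J_2(-2) ⊕ J_1(-2)

The characteristic polynomial is
  det(x·I − A) = x^3 + 6*x^2 + 12*x + 8 = (x + 2)^3

Eigenvalues and multiplicities (the geometric multiplicity of λ is n − rank(A − λI), which equals the number of Jordan blocks for λ):
  λ = -2: algebraic multiplicity = 3, geometric multiplicity = 2

Determining the block sizes for each eigenvalue:
  λ = -2: 2 blocks summing to 3 forces exactly one block of size 2 and the rest size 1 → block sizes [2, 1]

Assembling the blocks gives a Jordan form
J =
  [-2,  1,  0]
  [ 0, -2,  0]
  [ 0,  0, -2]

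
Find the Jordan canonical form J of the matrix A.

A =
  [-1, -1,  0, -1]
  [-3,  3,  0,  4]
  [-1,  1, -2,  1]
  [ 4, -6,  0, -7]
J_2(-2) ⊕ J_1(-2) ⊕ J_1(-1)

The characteristic polynomial is
  det(x·I − A) = x^4 + 7*x^3 + 18*x^2 + 20*x + 8 = (x + 1)*(x + 2)^3

Eigenvalues and multiplicities (the geometric multiplicity of λ is n − rank(A − λI), which equals the number of Jordan blocks for λ):
  λ = -2: algebraic multiplicity = 3, geometric multiplicity = 2
  λ = -1: algebraic multiplicity = 1, geometric multiplicity = 1

Determining the block sizes for each eigenvalue:
  λ = -2: 2 blocks summing to 3 forces exactly one block of size 2 and the rest size 1 → block sizes [2, 1]
  λ = -1: one block (gm = 1), so the single block has size am = 1 → block sizes [1]

Assembling the blocks gives a Jordan form
J =
  [-2,  1,  0,  0]
  [ 0, -2,  0,  0]
  [ 0,  0, -2,  0]
  [ 0,  0,  0, -1]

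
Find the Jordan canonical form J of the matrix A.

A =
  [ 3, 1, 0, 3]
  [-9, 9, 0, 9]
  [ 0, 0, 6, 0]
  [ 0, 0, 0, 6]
J_2(6) ⊕ J_1(6) ⊕ J_1(6)

The characteristic polynomial is
  det(x·I − A) = x^4 - 24*x^3 + 216*x^2 - 864*x + 1296 = (x - 6)^4

Eigenvalues and multiplicities (the geometric multiplicity of λ is n − rank(A − λI), which equals the number of Jordan blocks for λ):
  λ = 6: algebraic multiplicity = 4, geometric multiplicity = 3

Determining the block sizes for each eigenvalue:
  λ = 6: 3 blocks summing to 4 forces exactly one block of size 2 and the rest size 1 → block sizes [2, 1, 1]

Assembling the blocks gives a Jordan form
J =
  [6, 1, 0, 0]
  [0, 6, 0, 0]
  [0, 0, 6, 0]
  [0, 0, 0, 6]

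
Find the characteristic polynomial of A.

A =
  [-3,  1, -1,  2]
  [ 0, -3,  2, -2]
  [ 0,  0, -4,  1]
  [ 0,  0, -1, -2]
x^4 + 12*x^3 + 54*x^2 + 108*x + 81

Expanding det(x·I − A) (e.g. by cofactor expansion or by noting that A is similar to its Jordan form J, which has the same characteristic polynomial as A) gives
  χ_A(x) = x^4 + 12*x^3 + 54*x^2 + 108*x + 81
which factors as (x + 3)^4. The eigenvalues (with algebraic multiplicities) are λ = -3 with multiplicity 4.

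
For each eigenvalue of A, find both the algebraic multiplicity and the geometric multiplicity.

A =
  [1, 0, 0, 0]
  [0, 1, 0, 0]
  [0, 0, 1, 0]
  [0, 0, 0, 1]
λ = 1: alg = 4, geom = 4

Step 1 — factor the characteristic polynomial to read off the algebraic multiplicities:
  χ_A(x) = (x - 1)^4

Step 2 — compute geometric multiplicities via the rank-nullity identity g(λ) = n − rank(A − λI):
  rank(A − (1)·I) = 0, so dim ker(A − (1)·I) = n − 0 = 4

Summary:
  λ = 1: algebraic multiplicity = 4, geometric multiplicity = 4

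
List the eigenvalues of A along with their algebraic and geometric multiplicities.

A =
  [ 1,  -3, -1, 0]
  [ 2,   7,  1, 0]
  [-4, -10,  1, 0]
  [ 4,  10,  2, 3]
λ = 3: alg = 4, geom = 2

Step 1 — factor the characteristic polynomial to read off the algebraic multiplicities:
  χ_A(x) = (x - 3)^4

Step 2 — compute geometric multiplicities via the rank-nullity identity g(λ) = n − rank(A − λI):
  rank(A − (3)·I) = 2, so dim ker(A − (3)·I) = n − 2 = 2

Summary:
  λ = 3: algebraic multiplicity = 4, geometric multiplicity = 2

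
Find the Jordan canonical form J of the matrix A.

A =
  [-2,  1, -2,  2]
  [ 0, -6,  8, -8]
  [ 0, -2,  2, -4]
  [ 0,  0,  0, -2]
J_2(-2) ⊕ J_1(-2) ⊕ J_1(-2)

The characteristic polynomial is
  det(x·I − A) = x^4 + 8*x^3 + 24*x^2 + 32*x + 16 = (x + 2)^4

Eigenvalues and multiplicities (the geometric multiplicity of λ is n − rank(A − λI), which equals the number of Jordan blocks for λ):
  λ = -2: algebraic multiplicity = 4, geometric multiplicity = 3

Determining the block sizes for each eigenvalue:
  λ = -2: 3 blocks summing to 4 forces exactly one block of size 2 and the rest size 1 → block sizes [2, 1, 1]

Assembling the blocks gives a Jordan form
J =
  [-2,  1,  0,  0]
  [ 0, -2,  0,  0]
  [ 0,  0, -2,  0]
  [ 0,  0,  0, -2]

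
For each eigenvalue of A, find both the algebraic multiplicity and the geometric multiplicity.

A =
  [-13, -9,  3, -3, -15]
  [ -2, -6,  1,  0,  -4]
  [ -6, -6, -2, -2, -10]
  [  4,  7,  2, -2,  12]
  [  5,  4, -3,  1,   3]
λ = -4: alg = 5, geom = 2

Step 1 — factor the characteristic polynomial to read off the algebraic multiplicities:
  χ_A(x) = (x + 4)^5

Step 2 — compute geometric multiplicities via the rank-nullity identity g(λ) = n − rank(A − λI):
  rank(A − (-4)·I) = 3, so dim ker(A − (-4)·I) = n − 3 = 2

Summary:
  λ = -4: algebraic multiplicity = 5, geometric multiplicity = 2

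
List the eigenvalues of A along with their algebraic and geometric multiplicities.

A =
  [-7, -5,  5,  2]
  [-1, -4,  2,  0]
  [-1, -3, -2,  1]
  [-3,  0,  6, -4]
λ = -5: alg = 1, geom = 1; λ = -4: alg = 3, geom = 1

Step 1 — factor the characteristic polynomial to read off the algebraic multiplicities:
  χ_A(x) = (x + 4)^3*(x + 5)

Step 2 — compute geometric multiplicities via the rank-nullity identity g(λ) = n − rank(A − λI):
  rank(A − (-5)·I) = 3, so dim ker(A − (-5)·I) = n − 3 = 1
  rank(A − (-4)·I) = 3, so dim ker(A − (-4)·I) = n − 3 = 1

Summary:
  λ = -5: algebraic multiplicity = 1, geometric multiplicity = 1
  λ = -4: algebraic multiplicity = 3, geometric multiplicity = 1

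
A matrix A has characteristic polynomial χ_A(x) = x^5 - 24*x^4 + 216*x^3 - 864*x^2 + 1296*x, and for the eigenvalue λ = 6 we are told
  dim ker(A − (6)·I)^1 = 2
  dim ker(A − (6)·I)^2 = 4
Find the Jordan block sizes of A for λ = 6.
Block sizes for λ = 6: [2, 2]

From the dimensions of kernels of powers, the number of Jordan blocks of size at least j is d_j − d_{j−1} where d_j = dim ker(N^j) (with d_0 = 0). Computing the differences gives [2, 2].
The number of blocks of size exactly k is (#blocks of size ≥ k) − (#blocks of size ≥ k + 1), so the partition is: 2 block(s) of size 2.
In nonincreasing order the block sizes are [2, 2].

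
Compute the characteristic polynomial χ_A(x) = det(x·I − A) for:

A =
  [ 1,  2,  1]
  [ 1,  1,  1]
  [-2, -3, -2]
x^3

Expanding det(x·I − A) (e.g. by cofactor expansion or by noting that A is similar to its Jordan form J, which has the same characteristic polynomial as A) gives
  χ_A(x) = x^3
which factors as x^3. The eigenvalues (with algebraic multiplicities) are λ = 0 with multiplicity 3.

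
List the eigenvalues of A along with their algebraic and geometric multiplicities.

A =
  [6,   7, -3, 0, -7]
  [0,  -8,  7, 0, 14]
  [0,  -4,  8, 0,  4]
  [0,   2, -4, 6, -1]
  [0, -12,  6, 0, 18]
λ = 6: alg = 5, geom = 2

Step 1 — factor the characteristic polynomial to read off the algebraic multiplicities:
  χ_A(x) = (x - 6)^5

Step 2 — compute geometric multiplicities via the rank-nullity identity g(λ) = n − rank(A − λI):
  rank(A − (6)·I) = 3, so dim ker(A − (6)·I) = n − 3 = 2

Summary:
  λ = 6: algebraic multiplicity = 5, geometric multiplicity = 2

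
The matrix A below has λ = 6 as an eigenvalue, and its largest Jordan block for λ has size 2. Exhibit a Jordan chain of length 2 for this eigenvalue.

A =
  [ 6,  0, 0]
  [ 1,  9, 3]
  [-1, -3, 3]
A Jordan chain for λ = 6 of length 2:
v_1 = (0, 1, -1)ᵀ
v_2 = (1, 0, 0)ᵀ

Let N = A − (6)·I. We want v_2 with N^2 v_2 = 0 but N^1 v_2 ≠ 0; then v_{j-1} := N · v_j for j = 2, …, 2.

Pick v_2 = (1, 0, 0)ᵀ.
Then v_1 = N · v_2 = (0, 1, -1)ᵀ.

Sanity check: (A − (6)·I) v_1 = (0, 0, 0)ᵀ = 0. ✓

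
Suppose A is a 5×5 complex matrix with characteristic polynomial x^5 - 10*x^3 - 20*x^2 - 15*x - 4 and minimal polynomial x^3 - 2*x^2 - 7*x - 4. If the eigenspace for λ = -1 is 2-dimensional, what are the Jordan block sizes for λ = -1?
Block sizes for λ = -1: [2, 2]

Step 1 — from the characteristic polynomial, algebraic multiplicity of λ = -1 is 4. From dim ker(A − (-1)·I) = 2, there are exactly 2 Jordan blocks for λ = -1.
Step 2 — from the minimal polynomial, the factor (x + 1)^2 tells us the largest block for λ = -1 has size 2.
Step 3 — with total size 4, 2 blocks, and largest block 2, the block sizes (in nonincreasing order) are [2, 2].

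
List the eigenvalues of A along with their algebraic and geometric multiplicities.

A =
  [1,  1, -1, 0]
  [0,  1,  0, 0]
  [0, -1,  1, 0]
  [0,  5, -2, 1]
λ = 1: alg = 4, geom = 2

Step 1 — factor the characteristic polynomial to read off the algebraic multiplicities:
  χ_A(x) = (x - 1)^4

Step 2 — compute geometric multiplicities via the rank-nullity identity g(λ) = n − rank(A − λI):
  rank(A − (1)·I) = 2, so dim ker(A − (1)·I) = n − 2 = 2

Summary:
  λ = 1: algebraic multiplicity = 4, geometric multiplicity = 2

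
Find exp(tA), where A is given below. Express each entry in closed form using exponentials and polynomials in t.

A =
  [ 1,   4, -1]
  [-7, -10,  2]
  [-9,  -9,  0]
e^{tA} =
  [-3*t^2*exp(-3*t)/2 + 4*t*exp(-3*t) + exp(-3*t), -3*t^2*exp(-3*t)/2 + 4*t*exp(-3*t), t^2*exp(-3*t)/2 - t*exp(-3*t)]
  [3*t^2*exp(-3*t)/2 - 7*t*exp(-3*t), 3*t^2*exp(-3*t)/2 - 7*t*exp(-3*t) + exp(-3*t), -t^2*exp(-3*t)/2 + 2*t*exp(-3*t)]
  [-9*t*exp(-3*t), -9*t*exp(-3*t), 3*t*exp(-3*t) + exp(-3*t)]

Strategy: write A = P · J · P⁻¹ where J is a Jordan canonical form, so e^{tA} = P · e^{tJ} · P⁻¹, and e^{tJ} can be computed block-by-block.

A has Jordan form
J =
  [-3,  1,  0]
  [ 0, -3,  1]
  [ 0,  0, -3]
(up to reordering of blocks).

Per-block formulas:
  For a 3×3 Jordan block J_3(-3): exp(t · J_3(-3)) = e^(-3t)·(I + t·N + (t^2/2)·N^2), where N is the 3×3 nilpotent shift.

After assembling e^{tJ} and conjugating by P, we get:

e^{tA} =
  [-3*t^2*exp(-3*t)/2 + 4*t*exp(-3*t) + exp(-3*t), -3*t^2*exp(-3*t)/2 + 4*t*exp(-3*t), t^2*exp(-3*t)/2 - t*exp(-3*t)]
  [3*t^2*exp(-3*t)/2 - 7*t*exp(-3*t), 3*t^2*exp(-3*t)/2 - 7*t*exp(-3*t) + exp(-3*t), -t^2*exp(-3*t)/2 + 2*t*exp(-3*t)]
  [-9*t*exp(-3*t), -9*t*exp(-3*t), 3*t*exp(-3*t) + exp(-3*t)]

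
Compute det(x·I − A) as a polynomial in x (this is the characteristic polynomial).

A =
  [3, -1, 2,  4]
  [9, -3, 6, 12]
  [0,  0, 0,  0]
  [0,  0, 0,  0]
x^4

Expanding det(x·I − A) (e.g. by cofactor expansion or by noting that A is similar to its Jordan form J, which has the same characteristic polynomial as A) gives
  χ_A(x) = x^4
which factors as x^4. The eigenvalues (with algebraic multiplicities) are λ = 0 with multiplicity 4.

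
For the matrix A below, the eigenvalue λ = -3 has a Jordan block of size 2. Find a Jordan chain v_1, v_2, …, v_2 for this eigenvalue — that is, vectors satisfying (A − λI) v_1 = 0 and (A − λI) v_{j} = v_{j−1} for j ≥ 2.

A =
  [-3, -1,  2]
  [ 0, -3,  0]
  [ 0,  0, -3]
A Jordan chain for λ = -3 of length 2:
v_1 = (-1, 0, 0)ᵀ
v_2 = (0, 1, 0)ᵀ

Let N = A − (-3)·I. We want v_2 with N^2 v_2 = 0 but N^1 v_2 ≠ 0; then v_{j-1} := N · v_j for j = 2, …, 2.

Pick v_2 = (0, 1, 0)ᵀ.
Then v_1 = N · v_2 = (-1, 0, 0)ᵀ.

Sanity check: (A − (-3)·I) v_1 = (0, 0, 0)ᵀ = 0. ✓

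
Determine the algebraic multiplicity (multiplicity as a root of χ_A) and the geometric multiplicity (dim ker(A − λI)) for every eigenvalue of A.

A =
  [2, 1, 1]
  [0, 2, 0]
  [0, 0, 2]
λ = 2: alg = 3, geom = 2

Step 1 — factor the characteristic polynomial to read off the algebraic multiplicities:
  χ_A(x) = (x - 2)^3

Step 2 — compute geometric multiplicities via the rank-nullity identity g(λ) = n − rank(A − λI):
  rank(A − (2)·I) = 1, so dim ker(A − (2)·I) = n − 1 = 2

Summary:
  λ = 2: algebraic multiplicity = 3, geometric multiplicity = 2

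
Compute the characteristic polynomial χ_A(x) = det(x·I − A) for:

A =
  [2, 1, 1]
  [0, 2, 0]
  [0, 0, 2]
x^3 - 6*x^2 + 12*x - 8

Expanding det(x·I − A) (e.g. by cofactor expansion or by noting that A is similar to its Jordan form J, which has the same characteristic polynomial as A) gives
  χ_A(x) = x^3 - 6*x^2 + 12*x - 8
which factors as (x - 2)^3. The eigenvalues (with algebraic multiplicities) are λ = 2 with multiplicity 3.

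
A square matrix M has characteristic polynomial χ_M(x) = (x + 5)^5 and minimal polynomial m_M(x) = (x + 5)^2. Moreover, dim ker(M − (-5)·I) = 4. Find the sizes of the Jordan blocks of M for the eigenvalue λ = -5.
Block sizes for λ = -5: [2, 1, 1, 1]

Step 1 — from the characteristic polynomial, algebraic multiplicity of λ = -5 is 5. From dim ker(M − (-5)·I) = 4, there are exactly 4 Jordan blocks for λ = -5.
Step 2 — from the minimal polynomial, the factor (x + 5)^2 tells us the largest block for λ = -5 has size 2.
Step 3 — with total size 5, 4 blocks, and largest block 2, the block sizes (in nonincreasing order) are [2, 1, 1, 1].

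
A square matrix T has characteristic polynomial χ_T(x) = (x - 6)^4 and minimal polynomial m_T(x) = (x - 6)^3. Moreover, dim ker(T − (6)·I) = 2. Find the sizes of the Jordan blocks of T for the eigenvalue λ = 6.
Block sizes for λ = 6: [3, 1]

Step 1 — from the characteristic polynomial, algebraic multiplicity of λ = 6 is 4. From dim ker(T − (6)·I) = 2, there are exactly 2 Jordan blocks for λ = 6.
Step 2 — from the minimal polynomial, the factor (x − 6)^3 tells us the largest block for λ = 6 has size 3.
Step 3 — with total size 4, 2 blocks, and largest block 3, the block sizes (in nonincreasing order) are [3, 1].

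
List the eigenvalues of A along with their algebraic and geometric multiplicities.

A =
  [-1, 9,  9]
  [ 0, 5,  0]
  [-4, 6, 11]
λ = 5: alg = 3, geom = 2

Step 1 — factor the characteristic polynomial to read off the algebraic multiplicities:
  χ_A(x) = (x - 5)^3

Step 2 — compute geometric multiplicities via the rank-nullity identity g(λ) = n − rank(A − λI):
  rank(A − (5)·I) = 1, so dim ker(A − (5)·I) = n − 1 = 2

Summary:
  λ = 5: algebraic multiplicity = 3, geometric multiplicity = 2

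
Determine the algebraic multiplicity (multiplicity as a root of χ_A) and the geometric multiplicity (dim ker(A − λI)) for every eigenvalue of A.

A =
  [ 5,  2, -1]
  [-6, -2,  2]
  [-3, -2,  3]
λ = 2: alg = 3, geom = 2

Step 1 — factor the characteristic polynomial to read off the algebraic multiplicities:
  χ_A(x) = (x - 2)^3

Step 2 — compute geometric multiplicities via the rank-nullity identity g(λ) = n − rank(A − λI):
  rank(A − (2)·I) = 1, so dim ker(A − (2)·I) = n − 1 = 2

Summary:
  λ = 2: algebraic multiplicity = 3, geometric multiplicity = 2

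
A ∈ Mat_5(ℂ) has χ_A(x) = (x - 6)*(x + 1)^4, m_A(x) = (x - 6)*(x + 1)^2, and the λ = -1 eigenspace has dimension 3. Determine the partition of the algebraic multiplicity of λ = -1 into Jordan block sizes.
Block sizes for λ = -1: [2, 1, 1]

Step 1 — from the characteristic polynomial, algebraic multiplicity of λ = -1 is 4. From dim ker(A − (-1)·I) = 3, there are exactly 3 Jordan blocks for λ = -1.
Step 2 — from the minimal polynomial, the factor (x + 1)^2 tells us the largest block for λ = -1 has size 2.
Step 3 — with total size 4, 3 blocks, and largest block 2, the block sizes (in nonincreasing order) are [2, 1, 1].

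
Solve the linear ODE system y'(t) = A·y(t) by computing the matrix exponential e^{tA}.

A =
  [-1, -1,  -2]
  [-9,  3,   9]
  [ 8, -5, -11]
e^{tA} =
  [-3*t^2*exp(-3*t)/2 + 2*t*exp(-3*t) + exp(-3*t), t^2*exp(-3*t) - t*exp(-3*t), 3*t^2*exp(-3*t)/2 - 2*t*exp(-3*t)]
  [-9*t*exp(-3*t), 6*t*exp(-3*t) + exp(-3*t), 9*t*exp(-3*t)]
  [-3*t^2*exp(-3*t)/2 + 8*t*exp(-3*t), t^2*exp(-3*t) - 5*t*exp(-3*t), 3*t^2*exp(-3*t)/2 - 8*t*exp(-3*t) + exp(-3*t)]

Strategy: write A = P · J · P⁻¹ where J is a Jordan canonical form, so e^{tA} = P · e^{tJ} · P⁻¹, and e^{tJ} can be computed block-by-block.

A has Jordan form
J =
  [-3,  1,  0]
  [ 0, -3,  1]
  [ 0,  0, -3]
(up to reordering of blocks).

Per-block formulas:
  For a 3×3 Jordan block J_3(-3): exp(t · J_3(-3)) = e^(-3t)·(I + t·N + (t^2/2)·N^2), where N is the 3×3 nilpotent shift.

After assembling e^{tJ} and conjugating by P, we get:

e^{tA} =
  [-3*t^2*exp(-3*t)/2 + 2*t*exp(-3*t) + exp(-3*t), t^2*exp(-3*t) - t*exp(-3*t), 3*t^2*exp(-3*t)/2 - 2*t*exp(-3*t)]
  [-9*t*exp(-3*t), 6*t*exp(-3*t) + exp(-3*t), 9*t*exp(-3*t)]
  [-3*t^2*exp(-3*t)/2 + 8*t*exp(-3*t), t^2*exp(-3*t) - 5*t*exp(-3*t), 3*t^2*exp(-3*t)/2 - 8*t*exp(-3*t) + exp(-3*t)]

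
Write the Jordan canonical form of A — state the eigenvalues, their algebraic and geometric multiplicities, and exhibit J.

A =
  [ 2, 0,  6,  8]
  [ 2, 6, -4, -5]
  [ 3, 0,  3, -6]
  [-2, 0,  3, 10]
J_1(3) ⊕ J_3(6)

The characteristic polynomial is
  det(x·I − A) = x^4 - 21*x^3 + 162*x^2 - 540*x + 648 = (x - 6)^3*(x - 3)

Eigenvalues and multiplicities (the geometric multiplicity of λ is n − rank(A − λI), which equals the number of Jordan blocks for λ):
  λ = 3: algebraic multiplicity = 1, geometric multiplicity = 1
  λ = 6: algebraic multiplicity = 3, geometric multiplicity = 1

Determining the block sizes for each eigenvalue:
  λ = 3: one block (gm = 1), so the single block has size am = 1 → block sizes [1]
  λ = 6: one block (gm = 1), so the single block has size am = 3 → block sizes [3]

Assembling the blocks gives a Jordan form
J =
  [3, 0, 0, 0]
  [0, 6, 1, 0]
  [0, 0, 6, 1]
  [0, 0, 0, 6]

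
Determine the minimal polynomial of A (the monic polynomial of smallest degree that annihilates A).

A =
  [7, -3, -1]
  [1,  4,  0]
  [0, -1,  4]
x^3 - 15*x^2 + 75*x - 125

The characteristic polynomial is χ_A(x) = (x - 5)^3, so the eigenvalues are known. The minimal polynomial is
  m_A(x) = Π_λ (x − λ)^{k_λ}
where k_λ is the size of the *largest* Jordan block for λ (equivalently, the smallest k with (A − λI)^k v = 0 for every generalised eigenvector v of λ).

  λ = 5: largest Jordan block has size 3, contributing (x − 5)^3

So m_A(x) = (x - 5)^3 = x^3 - 15*x^2 + 75*x - 125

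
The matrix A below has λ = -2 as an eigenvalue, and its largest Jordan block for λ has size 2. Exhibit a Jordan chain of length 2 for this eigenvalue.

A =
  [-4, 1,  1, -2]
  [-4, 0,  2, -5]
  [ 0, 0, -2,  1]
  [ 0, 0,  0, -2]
A Jordan chain for λ = -2 of length 2:
v_1 = (-2, -4, 0, 0)ᵀ
v_2 = (1, 0, 0, 0)ᵀ

Let N = A − (-2)·I. We want v_2 with N^2 v_2 = 0 but N^1 v_2 ≠ 0; then v_{j-1} := N · v_j for j = 2, …, 2.

Pick v_2 = (1, 0, 0, 0)ᵀ.
Then v_1 = N · v_2 = (-2, -4, 0, 0)ᵀ.

Sanity check: (A − (-2)·I) v_1 = (0, 0, 0, 0)ᵀ = 0. ✓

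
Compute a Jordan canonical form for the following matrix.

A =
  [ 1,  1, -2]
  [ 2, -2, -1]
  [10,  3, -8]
J_3(-3)

The characteristic polynomial is
  det(x·I − A) = x^3 + 9*x^2 + 27*x + 27 = (x + 3)^3

Eigenvalues and multiplicities (the geometric multiplicity of λ is n − rank(A − λI), which equals the number of Jordan blocks for λ):
  λ = -3: algebraic multiplicity = 3, geometric multiplicity = 1

Determining the block sizes for each eigenvalue:
  λ = -3: one block (gm = 1), so the single block has size am = 3 → block sizes [3]

Assembling the blocks gives a Jordan form
J =
  [-3,  1,  0]
  [ 0, -3,  1]
  [ 0,  0, -3]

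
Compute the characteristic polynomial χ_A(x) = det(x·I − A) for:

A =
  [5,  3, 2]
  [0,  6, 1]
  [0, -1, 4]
x^3 - 15*x^2 + 75*x - 125

Expanding det(x·I − A) (e.g. by cofactor expansion or by noting that A is similar to its Jordan form J, which has the same characteristic polynomial as A) gives
  χ_A(x) = x^3 - 15*x^2 + 75*x - 125
which factors as (x - 5)^3. The eigenvalues (with algebraic multiplicities) are λ = 5 with multiplicity 3.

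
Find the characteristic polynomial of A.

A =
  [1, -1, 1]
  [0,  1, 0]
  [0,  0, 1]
x^3 - 3*x^2 + 3*x - 1

Expanding det(x·I − A) (e.g. by cofactor expansion or by noting that A is similar to its Jordan form J, which has the same characteristic polynomial as A) gives
  χ_A(x) = x^3 - 3*x^2 + 3*x - 1
which factors as (x - 1)^3. The eigenvalues (with algebraic multiplicities) are λ = 1 with multiplicity 3.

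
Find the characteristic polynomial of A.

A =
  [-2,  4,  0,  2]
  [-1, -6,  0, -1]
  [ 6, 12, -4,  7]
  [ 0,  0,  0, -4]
x^4 + 16*x^3 + 96*x^2 + 256*x + 256

Expanding det(x·I − A) (e.g. by cofactor expansion or by noting that A is similar to its Jordan form J, which has the same characteristic polynomial as A) gives
  χ_A(x) = x^4 + 16*x^3 + 96*x^2 + 256*x + 256
which factors as (x + 4)^4. The eigenvalues (with algebraic multiplicities) are λ = -4 with multiplicity 4.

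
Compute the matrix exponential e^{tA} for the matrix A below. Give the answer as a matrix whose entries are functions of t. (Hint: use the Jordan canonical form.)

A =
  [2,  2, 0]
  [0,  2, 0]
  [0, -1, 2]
e^{tA} =
  [exp(2*t), 2*t*exp(2*t), 0]
  [0, exp(2*t), 0]
  [0, -t*exp(2*t), exp(2*t)]

Strategy: write A = P · J · P⁻¹ where J is a Jordan canonical form, so e^{tA} = P · e^{tJ} · P⁻¹, and e^{tJ} can be computed block-by-block.

A has Jordan form
J =
  [2, 1, 0]
  [0, 2, 0]
  [0, 0, 2]
(up to reordering of blocks).

Per-block formulas:
  For a 2×2 Jordan block J_2(2): exp(t · J_2(2)) = e^(2t)·(I + t·N), where N is the 2×2 nilpotent shift.
  For a 1×1 block at λ = 2: exp(t · [2]) = [e^(2t)].

After assembling e^{tJ} and conjugating by P, we get:

e^{tA} =
  [exp(2*t), 2*t*exp(2*t), 0]
  [0, exp(2*t), 0]
  [0, -t*exp(2*t), exp(2*t)]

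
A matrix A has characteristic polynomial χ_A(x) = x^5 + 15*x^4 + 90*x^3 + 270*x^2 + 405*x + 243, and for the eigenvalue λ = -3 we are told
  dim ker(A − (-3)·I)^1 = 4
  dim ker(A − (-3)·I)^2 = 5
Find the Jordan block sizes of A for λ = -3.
Block sizes for λ = -3: [2, 1, 1, 1]

From the dimensions of kernels of powers, the number of Jordan blocks of size at least j is d_j − d_{j−1} where d_j = dim ker(N^j) (with d_0 = 0). Computing the differences gives [4, 1].
The number of blocks of size exactly k is (#blocks of size ≥ k) − (#blocks of size ≥ k + 1), so the partition is: 3 block(s) of size 1, 1 block(s) of size 2.
In nonincreasing order the block sizes are [2, 1, 1, 1].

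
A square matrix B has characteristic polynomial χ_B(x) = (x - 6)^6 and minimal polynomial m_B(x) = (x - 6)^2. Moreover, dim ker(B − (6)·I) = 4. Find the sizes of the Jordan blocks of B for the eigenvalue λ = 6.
Block sizes for λ = 6: [2, 2, 1, 1]

Step 1 — from the characteristic polynomial, algebraic multiplicity of λ = 6 is 6. From dim ker(B − (6)·I) = 4, there are exactly 4 Jordan blocks for λ = 6.
Step 2 — from the minimal polynomial, the factor (x − 6)^2 tells us the largest block for λ = 6 has size 2.
Step 3 — with total size 6, 4 blocks, and largest block 2, the block sizes (in nonincreasing order) are [2, 2, 1, 1].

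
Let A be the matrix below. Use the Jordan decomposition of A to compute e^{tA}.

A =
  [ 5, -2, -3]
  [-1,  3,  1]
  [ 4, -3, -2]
e^{tA} =
  [-t^2*exp(2*t)/2 + 3*t*exp(2*t) + exp(2*t), t^2*exp(2*t)/2 - 2*t*exp(2*t), t^2*exp(2*t)/2 - 3*t*exp(2*t)]
  [-t*exp(2*t), t*exp(2*t) + exp(2*t), t*exp(2*t)]
  [-t^2*exp(2*t)/2 + 4*t*exp(2*t), t^2*exp(2*t)/2 - 3*t*exp(2*t), t^2*exp(2*t)/2 - 4*t*exp(2*t) + exp(2*t)]

Strategy: write A = P · J · P⁻¹ where J is a Jordan canonical form, so e^{tA} = P · e^{tJ} · P⁻¹, and e^{tJ} can be computed block-by-block.

A has Jordan form
J =
  [2, 1, 0]
  [0, 2, 1]
  [0, 0, 2]
(up to reordering of blocks).

Per-block formulas:
  For a 3×3 Jordan block J_3(2): exp(t · J_3(2)) = e^(2t)·(I + t·N + (t^2/2)·N^2), where N is the 3×3 nilpotent shift.

After assembling e^{tJ} and conjugating by P, we get:

e^{tA} =
  [-t^2*exp(2*t)/2 + 3*t*exp(2*t) + exp(2*t), t^2*exp(2*t)/2 - 2*t*exp(2*t), t^2*exp(2*t)/2 - 3*t*exp(2*t)]
  [-t*exp(2*t), t*exp(2*t) + exp(2*t), t*exp(2*t)]
  [-t^2*exp(2*t)/2 + 4*t*exp(2*t), t^2*exp(2*t)/2 - 3*t*exp(2*t), t^2*exp(2*t)/2 - 4*t*exp(2*t) + exp(2*t)]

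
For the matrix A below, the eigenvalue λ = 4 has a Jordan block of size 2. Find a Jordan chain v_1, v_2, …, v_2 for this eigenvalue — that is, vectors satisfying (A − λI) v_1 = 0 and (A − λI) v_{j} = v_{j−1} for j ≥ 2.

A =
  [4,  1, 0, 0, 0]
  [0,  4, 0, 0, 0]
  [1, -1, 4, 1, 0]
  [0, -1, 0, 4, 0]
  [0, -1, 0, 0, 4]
A Jordan chain for λ = 4 of length 2:
v_1 = (0, 0, 1, 0, 0)ᵀ
v_2 = (1, 0, 0, 0, 0)ᵀ

Let N = A − (4)·I. We want v_2 with N^2 v_2 = 0 but N^1 v_2 ≠ 0; then v_{j-1} := N · v_j for j = 2, …, 2.

Pick v_2 = (1, 0, 0, 0, 0)ᵀ.
Then v_1 = N · v_2 = (0, 0, 1, 0, 0)ᵀ.

Sanity check: (A − (4)·I) v_1 = (0, 0, 0, 0, 0)ᵀ = 0. ✓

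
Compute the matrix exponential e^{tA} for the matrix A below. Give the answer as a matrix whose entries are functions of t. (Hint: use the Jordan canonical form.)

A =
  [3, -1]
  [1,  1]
e^{tA} =
  [t*exp(2*t) + exp(2*t), -t*exp(2*t)]
  [t*exp(2*t), -t*exp(2*t) + exp(2*t)]

Strategy: write A = P · J · P⁻¹ where J is a Jordan canonical form, so e^{tA} = P · e^{tJ} · P⁻¹, and e^{tJ} can be computed block-by-block.

A has Jordan form
J =
  [2, 1]
  [0, 2]
(up to reordering of blocks).

Per-block formulas:
  For a 2×2 Jordan block J_2(2): exp(t · J_2(2)) = e^(2t)·(I + t·N), where N is the 2×2 nilpotent shift.

After assembling e^{tJ} and conjugating by P, we get:

e^{tA} =
  [t*exp(2*t) + exp(2*t), -t*exp(2*t)]
  [t*exp(2*t), -t*exp(2*t) + exp(2*t)]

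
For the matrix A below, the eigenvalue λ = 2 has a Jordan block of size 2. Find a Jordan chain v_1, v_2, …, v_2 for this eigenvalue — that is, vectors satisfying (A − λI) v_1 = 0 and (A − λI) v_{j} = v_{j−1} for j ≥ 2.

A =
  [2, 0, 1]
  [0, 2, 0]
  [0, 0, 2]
A Jordan chain for λ = 2 of length 2:
v_1 = (1, 0, 0)ᵀ
v_2 = (0, 0, 1)ᵀ

Let N = A − (2)·I. We want v_2 with N^2 v_2 = 0 but N^1 v_2 ≠ 0; then v_{j-1} := N · v_j for j = 2, …, 2.

Pick v_2 = (0, 0, 1)ᵀ.
Then v_1 = N · v_2 = (1, 0, 0)ᵀ.

Sanity check: (A − (2)·I) v_1 = (0, 0, 0)ᵀ = 0. ✓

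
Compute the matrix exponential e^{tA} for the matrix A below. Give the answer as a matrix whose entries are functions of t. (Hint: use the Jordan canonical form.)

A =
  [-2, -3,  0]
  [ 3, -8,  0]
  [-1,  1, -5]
e^{tA} =
  [3*t*exp(-5*t) + exp(-5*t), -3*t*exp(-5*t), 0]
  [3*t*exp(-5*t), -3*t*exp(-5*t) + exp(-5*t), 0]
  [-t*exp(-5*t), t*exp(-5*t), exp(-5*t)]

Strategy: write A = P · J · P⁻¹ where J is a Jordan canonical form, so e^{tA} = P · e^{tJ} · P⁻¹, and e^{tJ} can be computed block-by-block.

A has Jordan form
J =
  [-5,  1,  0]
  [ 0, -5,  0]
  [ 0,  0, -5]
(up to reordering of blocks).

Per-block formulas:
  For a 2×2 Jordan block J_2(-5): exp(t · J_2(-5)) = e^(-5t)·(I + t·N), where N is the 2×2 nilpotent shift.
  For a 1×1 block at λ = -5: exp(t · [-5]) = [e^(-5t)].

After assembling e^{tJ} and conjugating by P, we get:

e^{tA} =
  [3*t*exp(-5*t) + exp(-5*t), -3*t*exp(-5*t), 0]
  [3*t*exp(-5*t), -3*t*exp(-5*t) + exp(-5*t), 0]
  [-t*exp(-5*t), t*exp(-5*t), exp(-5*t)]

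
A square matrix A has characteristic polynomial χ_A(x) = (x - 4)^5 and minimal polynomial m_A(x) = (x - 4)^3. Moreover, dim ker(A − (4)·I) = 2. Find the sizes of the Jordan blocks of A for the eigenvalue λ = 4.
Block sizes for λ = 4: [3, 2]

Step 1 — from the characteristic polynomial, algebraic multiplicity of λ = 4 is 5. From dim ker(A − (4)·I) = 2, there are exactly 2 Jordan blocks for λ = 4.
Step 2 — from the minimal polynomial, the factor (x − 4)^3 tells us the largest block for λ = 4 has size 3.
Step 3 — with total size 5, 2 blocks, and largest block 3, the block sizes (in nonincreasing order) are [3, 2].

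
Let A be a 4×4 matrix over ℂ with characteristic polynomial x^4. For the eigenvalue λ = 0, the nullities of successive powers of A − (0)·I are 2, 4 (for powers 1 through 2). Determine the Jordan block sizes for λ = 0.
Block sizes for λ = 0: [2, 2]

From the dimensions of kernels of powers, the number of Jordan blocks of size at least j is d_j − d_{j−1} where d_j = dim ker(N^j) (with d_0 = 0). Computing the differences gives [2, 2].
The number of blocks of size exactly k is (#blocks of size ≥ k) − (#blocks of size ≥ k + 1), so the partition is: 2 block(s) of size 2.
In nonincreasing order the block sizes are [2, 2].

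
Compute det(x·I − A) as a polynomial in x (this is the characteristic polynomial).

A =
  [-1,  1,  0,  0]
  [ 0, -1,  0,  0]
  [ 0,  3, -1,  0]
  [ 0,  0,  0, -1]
x^4 + 4*x^3 + 6*x^2 + 4*x + 1

Expanding det(x·I − A) (e.g. by cofactor expansion or by noting that A is similar to its Jordan form J, which has the same characteristic polynomial as A) gives
  χ_A(x) = x^4 + 4*x^3 + 6*x^2 + 4*x + 1
which factors as (x + 1)^4. The eigenvalues (with algebraic multiplicities) are λ = -1 with multiplicity 4.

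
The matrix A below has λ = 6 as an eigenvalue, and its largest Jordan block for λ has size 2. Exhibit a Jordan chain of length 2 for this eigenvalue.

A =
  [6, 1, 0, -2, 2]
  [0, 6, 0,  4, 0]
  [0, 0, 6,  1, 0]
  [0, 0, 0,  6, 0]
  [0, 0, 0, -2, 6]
A Jordan chain for λ = 6 of length 2:
v_1 = (1, 0, 0, 0, 0)ᵀ
v_2 = (0, 1, 0, 0, 0)ᵀ

Let N = A − (6)·I. We want v_2 with N^2 v_2 = 0 but N^1 v_2 ≠ 0; then v_{j-1} := N · v_j for j = 2, …, 2.

Pick v_2 = (0, 1, 0, 0, 0)ᵀ.
Then v_1 = N · v_2 = (1, 0, 0, 0, 0)ᵀ.

Sanity check: (A − (6)·I) v_1 = (0, 0, 0, 0, 0)ᵀ = 0. ✓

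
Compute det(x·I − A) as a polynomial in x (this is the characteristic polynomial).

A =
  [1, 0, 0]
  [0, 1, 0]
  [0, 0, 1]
x^3 - 3*x^2 + 3*x - 1

Expanding det(x·I − A) (e.g. by cofactor expansion or by noting that A is similar to its Jordan form J, which has the same characteristic polynomial as A) gives
  χ_A(x) = x^3 - 3*x^2 + 3*x - 1
which factors as (x - 1)^3. The eigenvalues (with algebraic multiplicities) are λ = 1 with multiplicity 3.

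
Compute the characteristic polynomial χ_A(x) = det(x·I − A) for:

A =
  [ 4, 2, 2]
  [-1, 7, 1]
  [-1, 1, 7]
x^3 - 18*x^2 + 108*x - 216

Expanding det(x·I − A) (e.g. by cofactor expansion or by noting that A is similar to its Jordan form J, which has the same characteristic polynomial as A) gives
  χ_A(x) = x^3 - 18*x^2 + 108*x - 216
which factors as (x - 6)^3. The eigenvalues (with algebraic multiplicities) are λ = 6 with multiplicity 3.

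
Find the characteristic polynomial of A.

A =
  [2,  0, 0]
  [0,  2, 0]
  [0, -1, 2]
x^3 - 6*x^2 + 12*x - 8

Expanding det(x·I − A) (e.g. by cofactor expansion or by noting that A is similar to its Jordan form J, which has the same characteristic polynomial as A) gives
  χ_A(x) = x^3 - 6*x^2 + 12*x - 8
which factors as (x - 2)^3. The eigenvalues (with algebraic multiplicities) are λ = 2 with multiplicity 3.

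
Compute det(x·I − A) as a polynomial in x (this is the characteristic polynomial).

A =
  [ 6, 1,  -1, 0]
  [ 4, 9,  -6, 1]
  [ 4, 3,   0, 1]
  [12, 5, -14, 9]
x^4 - 24*x^3 + 216*x^2 - 864*x + 1296

Expanding det(x·I − A) (e.g. by cofactor expansion or by noting that A is similar to its Jordan form J, which has the same characteristic polynomial as A) gives
  χ_A(x) = x^4 - 24*x^3 + 216*x^2 - 864*x + 1296
which factors as (x - 6)^4. The eigenvalues (with algebraic multiplicities) are λ = 6 with multiplicity 4.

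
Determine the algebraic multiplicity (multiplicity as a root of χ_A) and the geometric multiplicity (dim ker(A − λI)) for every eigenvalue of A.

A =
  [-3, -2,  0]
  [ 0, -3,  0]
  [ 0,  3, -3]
λ = -3: alg = 3, geom = 2

Step 1 — factor the characteristic polynomial to read off the algebraic multiplicities:
  χ_A(x) = (x + 3)^3

Step 2 — compute geometric multiplicities via the rank-nullity identity g(λ) = n − rank(A − λI):
  rank(A − (-3)·I) = 1, so dim ker(A − (-3)·I) = n − 1 = 2

Summary:
  λ = -3: algebraic multiplicity = 3, geometric multiplicity = 2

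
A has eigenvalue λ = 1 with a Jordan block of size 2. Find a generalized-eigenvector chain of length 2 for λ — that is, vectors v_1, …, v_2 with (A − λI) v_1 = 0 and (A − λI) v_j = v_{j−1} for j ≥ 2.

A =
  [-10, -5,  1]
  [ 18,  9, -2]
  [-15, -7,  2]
A Jordan chain for λ = 1 of length 2:
v_1 = (-1, 2, -1)ᵀ
v_2 = (1, -2, 0)ᵀ

Let N = A − (1)·I. We want v_2 with N^2 v_2 = 0 but N^1 v_2 ≠ 0; then v_{j-1} := N · v_j for j = 2, …, 2.

Pick v_2 = (1, -2, 0)ᵀ.
Then v_1 = N · v_2 = (-1, 2, -1)ᵀ.

Sanity check: (A − (1)·I) v_1 = (0, 0, 0)ᵀ = 0. ✓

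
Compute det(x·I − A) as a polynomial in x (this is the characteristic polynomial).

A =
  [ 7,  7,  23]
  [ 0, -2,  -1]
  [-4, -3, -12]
x^3 + 7*x^2 + 15*x + 9

Expanding det(x·I − A) (e.g. by cofactor expansion or by noting that A is similar to its Jordan form J, which has the same characteristic polynomial as A) gives
  χ_A(x) = x^3 + 7*x^2 + 15*x + 9
which factors as (x + 1)*(x + 3)^2. The eigenvalues (with algebraic multiplicities) are λ = -3 with multiplicity 2, λ = -1 with multiplicity 1.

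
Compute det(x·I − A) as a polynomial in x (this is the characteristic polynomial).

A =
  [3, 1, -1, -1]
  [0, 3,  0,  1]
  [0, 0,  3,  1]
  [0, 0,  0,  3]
x^4 - 12*x^3 + 54*x^2 - 108*x + 81

Expanding det(x·I − A) (e.g. by cofactor expansion or by noting that A is similar to its Jordan form J, which has the same characteristic polynomial as A) gives
  χ_A(x) = x^4 - 12*x^3 + 54*x^2 - 108*x + 81
which factors as (x - 3)^4. The eigenvalues (with algebraic multiplicities) are λ = 3 with multiplicity 4.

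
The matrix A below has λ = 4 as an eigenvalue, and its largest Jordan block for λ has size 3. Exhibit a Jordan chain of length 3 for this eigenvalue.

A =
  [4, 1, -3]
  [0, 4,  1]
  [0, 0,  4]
A Jordan chain for λ = 4 of length 3:
v_1 = (1, 0, 0)ᵀ
v_2 = (-3, 1, 0)ᵀ
v_3 = (0, 0, 1)ᵀ

Let N = A − (4)·I. We want v_3 with N^3 v_3 = 0 but N^2 v_3 ≠ 0; then v_{j-1} := N · v_j for j = 3, …, 2.

Pick v_3 = (0, 0, 1)ᵀ.
Then v_2 = N · v_3 = (-3, 1, 0)ᵀ.
Then v_1 = N · v_2 = (1, 0, 0)ᵀ.

Sanity check: (A − (4)·I) v_1 = (0, 0, 0)ᵀ = 0. ✓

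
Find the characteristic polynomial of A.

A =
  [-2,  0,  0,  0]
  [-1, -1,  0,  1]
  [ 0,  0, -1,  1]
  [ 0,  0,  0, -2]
x^4 + 6*x^3 + 13*x^2 + 12*x + 4

Expanding det(x·I − A) (e.g. by cofactor expansion or by noting that A is similar to its Jordan form J, which has the same characteristic polynomial as A) gives
  χ_A(x) = x^4 + 6*x^3 + 13*x^2 + 12*x + 4
which factors as (x + 1)^2*(x + 2)^2. The eigenvalues (with algebraic multiplicities) are λ = -2 with multiplicity 2, λ = -1 with multiplicity 2.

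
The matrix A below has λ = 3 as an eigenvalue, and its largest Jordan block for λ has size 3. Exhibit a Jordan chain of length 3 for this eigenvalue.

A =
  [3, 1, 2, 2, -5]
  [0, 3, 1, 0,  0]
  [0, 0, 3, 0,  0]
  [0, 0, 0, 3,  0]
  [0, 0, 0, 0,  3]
A Jordan chain for λ = 3 of length 3:
v_1 = (1, 0, 0, 0, 0)ᵀ
v_2 = (2, 1, 0, 0, 0)ᵀ
v_3 = (0, 0, 1, 0, 0)ᵀ

Let N = A − (3)·I. We want v_3 with N^3 v_3 = 0 but N^2 v_3 ≠ 0; then v_{j-1} := N · v_j for j = 3, …, 2.

Pick v_3 = (0, 0, 1, 0, 0)ᵀ.
Then v_2 = N · v_3 = (2, 1, 0, 0, 0)ᵀ.
Then v_1 = N · v_2 = (1, 0, 0, 0, 0)ᵀ.

Sanity check: (A − (3)·I) v_1 = (0, 0, 0, 0, 0)ᵀ = 0. ✓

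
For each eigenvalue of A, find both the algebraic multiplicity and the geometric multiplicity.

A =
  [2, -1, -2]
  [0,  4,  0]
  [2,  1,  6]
λ = 4: alg = 3, geom = 2

Step 1 — factor the characteristic polynomial to read off the algebraic multiplicities:
  χ_A(x) = (x - 4)^3

Step 2 — compute geometric multiplicities via the rank-nullity identity g(λ) = n − rank(A − λI):
  rank(A − (4)·I) = 1, so dim ker(A − (4)·I) = n − 1 = 2

Summary:
  λ = 4: algebraic multiplicity = 3, geometric multiplicity = 2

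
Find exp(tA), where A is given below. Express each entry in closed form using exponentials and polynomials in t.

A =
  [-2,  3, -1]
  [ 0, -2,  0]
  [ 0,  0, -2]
e^{tA} =
  [exp(-2*t), 3*t*exp(-2*t), -t*exp(-2*t)]
  [0, exp(-2*t), 0]
  [0, 0, exp(-2*t)]

Strategy: write A = P · J · P⁻¹ where J is a Jordan canonical form, so e^{tA} = P · e^{tJ} · P⁻¹, and e^{tJ} can be computed block-by-block.

A has Jordan form
J =
  [-2,  1,  0]
  [ 0, -2,  0]
  [ 0,  0, -2]
(up to reordering of blocks).

Per-block formulas:
  For a 1×1 block at λ = -2: exp(t · [-2]) = [e^(-2t)].
  For a 2×2 Jordan block J_2(-2): exp(t · J_2(-2)) = e^(-2t)·(I + t·N), where N is the 2×2 nilpotent shift.

After assembling e^{tJ} and conjugating by P, we get:

e^{tA} =
  [exp(-2*t), 3*t*exp(-2*t), -t*exp(-2*t)]
  [0, exp(-2*t), 0]
  [0, 0, exp(-2*t)]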